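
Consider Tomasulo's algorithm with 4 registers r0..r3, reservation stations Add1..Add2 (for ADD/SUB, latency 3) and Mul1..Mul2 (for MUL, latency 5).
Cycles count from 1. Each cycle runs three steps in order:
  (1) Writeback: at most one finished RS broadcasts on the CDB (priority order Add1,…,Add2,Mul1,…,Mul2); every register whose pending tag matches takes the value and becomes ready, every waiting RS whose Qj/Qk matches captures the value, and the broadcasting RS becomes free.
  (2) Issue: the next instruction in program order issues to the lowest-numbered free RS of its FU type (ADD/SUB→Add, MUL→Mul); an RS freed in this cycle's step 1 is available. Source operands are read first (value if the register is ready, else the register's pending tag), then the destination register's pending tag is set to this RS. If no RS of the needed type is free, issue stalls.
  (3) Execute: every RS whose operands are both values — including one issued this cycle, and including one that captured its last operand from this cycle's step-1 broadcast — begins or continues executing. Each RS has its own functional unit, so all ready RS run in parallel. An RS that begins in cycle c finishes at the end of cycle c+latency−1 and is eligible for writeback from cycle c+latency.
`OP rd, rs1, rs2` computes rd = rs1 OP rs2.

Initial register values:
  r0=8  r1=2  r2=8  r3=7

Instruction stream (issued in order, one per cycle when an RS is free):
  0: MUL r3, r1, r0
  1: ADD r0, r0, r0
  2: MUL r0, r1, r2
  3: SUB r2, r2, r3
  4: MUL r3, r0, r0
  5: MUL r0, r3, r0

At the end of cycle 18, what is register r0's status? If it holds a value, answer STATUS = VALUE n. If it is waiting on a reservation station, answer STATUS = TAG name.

cycle 1: issue MUL r3<-Mul1 // r0:8,r1:2,r2:8,r3:Mul1
cycle 2: issue ADD r0<-Add1 // r0:Add1,r1:2,r2:8,r3:Mul1
cycle 3: issue MUL r0<-Mul2 // r0:Mul2,r1:2,r2:8,r3:Mul1
cycle 4: issue SUB r2<-Add2 // r0:Mul2,r1:2,r2:Add2,r3:Mul1
cycle 5: CDB Add1=16; stall // r0:Mul2,r1:2,r2:Add2,r3:Mul1
cycle 6: CDB Mul1=16; issue MUL r3<-Mul1 // r0:Mul2,r1:2,r2:Add2,r3:Mul1
cycle 7: stall // r0:Mul2,r1:2,r2:Add2,r3:Mul1
cycle 8: CDB Mul2=16; issue MUL r0<-Mul2 // r0:Mul2,r1:2,r2:Add2,r3:Mul1
cycle 9: CDB Add2=-8 // r0:Mul2,r1:2,r2:-8,r3:Mul1
cycle 10: - // r0:Mul2,r1:2,r2:-8,r3:Mul1
cycle 11: - // r0:Mul2,r1:2,r2:-8,r3:Mul1
cycle 12: - // r0:Mul2,r1:2,r2:-8,r3:Mul1
cycle 13: CDB Mul1=256 // r0:Mul2,r1:2,r2:-8,r3:256
cycle 14: - // r0:Mul2,r1:2,r2:-8,r3:256
cycle 15: - // r0:Mul2,r1:2,r2:-8,r3:256
cycle 16: - // r0:Mul2,r1:2,r2:-8,r3:256
cycle 17: - // r0:Mul2,r1:2,r2:-8,r3:256
cycle 18: CDB Mul2=4096 // r0:4096,r1:2,r2:-8,r3:256

STATUS = VALUE 4096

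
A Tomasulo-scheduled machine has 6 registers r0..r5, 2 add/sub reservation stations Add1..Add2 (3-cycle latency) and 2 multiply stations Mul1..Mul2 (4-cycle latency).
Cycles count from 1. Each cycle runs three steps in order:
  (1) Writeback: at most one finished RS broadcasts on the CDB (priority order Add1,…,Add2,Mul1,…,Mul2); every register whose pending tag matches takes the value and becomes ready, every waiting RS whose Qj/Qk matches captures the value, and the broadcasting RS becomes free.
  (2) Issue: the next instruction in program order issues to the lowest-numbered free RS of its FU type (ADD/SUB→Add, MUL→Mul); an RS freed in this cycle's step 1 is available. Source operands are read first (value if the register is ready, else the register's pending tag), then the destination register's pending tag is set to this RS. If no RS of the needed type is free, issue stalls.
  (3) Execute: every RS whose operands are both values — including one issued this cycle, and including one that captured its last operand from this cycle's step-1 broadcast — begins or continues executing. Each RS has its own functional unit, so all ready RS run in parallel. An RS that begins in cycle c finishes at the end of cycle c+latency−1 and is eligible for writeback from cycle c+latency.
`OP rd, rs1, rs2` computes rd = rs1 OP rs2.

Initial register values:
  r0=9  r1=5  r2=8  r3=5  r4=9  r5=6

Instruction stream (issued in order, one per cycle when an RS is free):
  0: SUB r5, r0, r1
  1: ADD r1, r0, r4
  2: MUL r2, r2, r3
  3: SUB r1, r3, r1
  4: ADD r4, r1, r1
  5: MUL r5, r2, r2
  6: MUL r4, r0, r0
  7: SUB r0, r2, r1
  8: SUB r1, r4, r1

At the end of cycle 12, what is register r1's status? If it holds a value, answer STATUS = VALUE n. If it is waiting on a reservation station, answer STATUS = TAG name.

cycle 1: issue SUB r5<-Add1 // r0:9,r1:5,r2:8,r3:5,r4:9,r5:Add1
cycle 2: issue ADD r1<-Add2 // r0:9,r1:Add2,r2:8,r3:5,r4:9,r5:Add1
cycle 3: issue MUL r2<-Mul1 // r0:9,r1:Add2,r2:Mul1,r3:5,r4:9,r5:Add1
cycle 4: CDB Add1=4; issue SUB r1<-Add1 // r0:9,r1:Add1,r2:Mul1,r3:5,r4:9,r5:4
cycle 5: CDB Add2=18; issue ADD r4<-Add2 // r0:9,r1:Add1,r2:Mul1,r3:5,r4:Add2,r5:4
cycle 6: issue MUL r5<-Mul2 // r0:9,r1:Add1,r2:Mul1,r3:5,r4:Add2,r5:Mul2
cycle 7: CDB Mul1=40; issue MUL r4<-Mul1 // r0:9,r1:Add1,r2:40,r3:5,r4:Mul1,r5:Mul2
cycle 8: CDB Add1=-13; issue SUB r0<-Add1 // r0:Add1,r1:-13,r2:40,r3:5,r4:Mul1,r5:Mul2
cycle 9: stall // r0:Add1,r1:-13,r2:40,r3:5,r4:Mul1,r5:Mul2
cycle 10: stall // r0:Add1,r1:-13,r2:40,r3:5,r4:Mul1,r5:Mul2
cycle 11: CDB Add1=53; issue SUB r1<-Add1 // r0:53,r1:Add1,r2:40,r3:5,r4:Mul1,r5:Mul2
cycle 12: CDB Add2=-26 // r0:53,r1:Add1,r2:40,r3:5,r4:Mul1,r5:Mul2

STATUS = TAG Add1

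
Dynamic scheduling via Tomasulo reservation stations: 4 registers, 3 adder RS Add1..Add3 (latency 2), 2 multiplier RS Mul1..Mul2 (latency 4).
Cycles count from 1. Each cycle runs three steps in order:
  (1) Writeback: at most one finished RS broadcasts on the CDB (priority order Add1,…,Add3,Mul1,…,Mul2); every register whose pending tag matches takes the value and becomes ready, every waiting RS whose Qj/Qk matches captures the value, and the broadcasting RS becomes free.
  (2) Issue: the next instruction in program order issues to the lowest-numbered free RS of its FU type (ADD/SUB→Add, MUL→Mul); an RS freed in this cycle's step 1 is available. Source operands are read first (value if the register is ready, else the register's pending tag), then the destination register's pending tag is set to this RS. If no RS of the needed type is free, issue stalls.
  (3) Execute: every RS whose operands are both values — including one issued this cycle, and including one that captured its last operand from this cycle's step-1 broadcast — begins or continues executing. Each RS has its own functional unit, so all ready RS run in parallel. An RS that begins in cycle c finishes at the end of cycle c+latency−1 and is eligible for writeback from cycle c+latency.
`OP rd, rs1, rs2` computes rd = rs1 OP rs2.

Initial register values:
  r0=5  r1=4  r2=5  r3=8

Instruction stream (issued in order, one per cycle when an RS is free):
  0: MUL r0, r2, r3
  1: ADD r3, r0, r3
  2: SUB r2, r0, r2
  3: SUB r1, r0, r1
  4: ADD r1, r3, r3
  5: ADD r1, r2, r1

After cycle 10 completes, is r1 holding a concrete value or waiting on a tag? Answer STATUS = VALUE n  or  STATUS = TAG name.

c1: issue MUL r0<-Mul1 | r0:Mul1,r1:4,r2:5,r3:8
c2: issue ADD r3<-Add1 | r0:Mul1,r1:4,r2:5,r3:Add1
c3: issue SUB r2<-Add2 | r0:Mul1,r1:4,r2:Add2,r3:Add1
c4: issue SUB r1<-Add3 | r0:Mul1,r1:Add3,r2:Add2,r3:Add1
c5: CDB Mul1=40; stall | r0:40,r1:Add3,r2:Add2,r3:Add1
c6: stall | r0:40,r1:Add3,r2:Add2,r3:Add1
c7: CDB Add1=48; issue ADD r1<-Add1 | r0:40,r1:Add1,r2:Add2,r3:48
c8: CDB Add2=35; issue ADD r1<-Add2 | r0:40,r1:Add2,r2:35,r3:48
c9: CDB Add1=96 | r0:40,r1:Add2,r2:35,r3:48
c10: CDB Add3=36 | r0:40,r1:Add2,r2:35,r3:48

STATUS = TAG Add2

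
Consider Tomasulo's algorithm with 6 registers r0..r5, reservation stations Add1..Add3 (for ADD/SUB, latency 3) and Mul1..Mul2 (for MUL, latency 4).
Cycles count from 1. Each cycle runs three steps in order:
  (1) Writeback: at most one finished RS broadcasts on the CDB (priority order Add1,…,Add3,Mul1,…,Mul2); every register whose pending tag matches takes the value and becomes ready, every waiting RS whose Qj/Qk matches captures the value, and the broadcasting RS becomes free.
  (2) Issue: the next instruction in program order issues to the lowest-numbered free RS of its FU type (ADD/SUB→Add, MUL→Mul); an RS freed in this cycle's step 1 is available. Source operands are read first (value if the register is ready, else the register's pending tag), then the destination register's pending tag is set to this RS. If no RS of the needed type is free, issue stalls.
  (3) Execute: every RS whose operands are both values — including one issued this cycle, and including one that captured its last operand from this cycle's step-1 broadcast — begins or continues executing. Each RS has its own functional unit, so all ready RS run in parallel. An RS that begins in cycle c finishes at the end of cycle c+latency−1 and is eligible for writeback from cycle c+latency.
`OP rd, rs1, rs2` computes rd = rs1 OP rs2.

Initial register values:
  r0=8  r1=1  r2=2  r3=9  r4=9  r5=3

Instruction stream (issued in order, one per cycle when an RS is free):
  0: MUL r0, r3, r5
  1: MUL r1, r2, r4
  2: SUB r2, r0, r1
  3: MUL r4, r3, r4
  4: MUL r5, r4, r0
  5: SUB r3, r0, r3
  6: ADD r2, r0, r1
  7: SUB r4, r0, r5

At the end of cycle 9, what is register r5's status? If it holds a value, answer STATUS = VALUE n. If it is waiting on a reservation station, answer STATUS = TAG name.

c1: issue MUL r0<-Mul1 | r0:Mul1,r1:1,r2:2,r3:9,r4:9,r5:3
c2: issue MUL r1<-Mul2 | r0:Mul1,r1:Mul2,r2:2,r3:9,r4:9,r5:3
c3: issue SUB r2<-Add1 | r0:Mul1,r1:Mul2,r2:Add1,r3:9,r4:9,r5:3
c4: stall | r0:Mul1,r1:Mul2,r2:Add1,r3:9,r4:9,r5:3
c5: CDB Mul1=27; issue MUL r4<-Mul1 | r0:27,r1:Mul2,r2:Add1,r3:9,r4:Mul1,r5:3
c6: CDB Mul2=18; issue MUL r5<-Mul2 | r0:27,r1:18,r2:Add1,r3:9,r4:Mul1,r5:Mul2
c7: issue SUB r3<-Add2 | r0:27,r1:18,r2:Add1,r3:Add2,r4:Mul1,r5:Mul2
c8: issue ADD r2<-Add3 | r0:27,r1:18,r2:Add3,r3:Add2,r4:Mul1,r5:Mul2
c9: CDB Add1=9; issue SUB r4<-Add1 | r0:27,r1:18,r2:Add3,r3:Add2,r4:Add1,r5:Mul2

STATUS = TAG Mul2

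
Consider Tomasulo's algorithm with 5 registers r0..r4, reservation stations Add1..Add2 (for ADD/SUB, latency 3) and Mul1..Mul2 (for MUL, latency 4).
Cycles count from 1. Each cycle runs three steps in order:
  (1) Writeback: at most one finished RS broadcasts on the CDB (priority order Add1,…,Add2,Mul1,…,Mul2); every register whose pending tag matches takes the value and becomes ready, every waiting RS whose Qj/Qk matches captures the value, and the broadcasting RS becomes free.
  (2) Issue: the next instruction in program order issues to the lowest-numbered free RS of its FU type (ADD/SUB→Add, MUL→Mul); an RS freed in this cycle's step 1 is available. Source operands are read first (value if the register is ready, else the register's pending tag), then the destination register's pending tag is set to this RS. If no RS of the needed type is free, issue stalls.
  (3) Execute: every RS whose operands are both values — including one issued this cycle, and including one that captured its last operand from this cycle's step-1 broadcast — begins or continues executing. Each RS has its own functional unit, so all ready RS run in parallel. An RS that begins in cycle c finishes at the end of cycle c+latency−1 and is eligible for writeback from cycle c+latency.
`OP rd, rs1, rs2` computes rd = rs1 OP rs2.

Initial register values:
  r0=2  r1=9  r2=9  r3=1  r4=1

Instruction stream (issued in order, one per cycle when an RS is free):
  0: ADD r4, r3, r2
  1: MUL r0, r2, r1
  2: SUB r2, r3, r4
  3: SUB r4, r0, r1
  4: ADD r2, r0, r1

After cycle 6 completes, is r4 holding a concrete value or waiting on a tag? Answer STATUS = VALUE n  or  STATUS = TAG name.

c1: issue ADD r4<-Add1 | r0:2,r1:9,r2:9,r3:1,r4:Add1
c2: issue MUL r0<-Mul1 | r0:Mul1,r1:9,r2:9,r3:1,r4:Add1
c3: issue SUB r2<-Add2 | r0:Mul1,r1:9,r2:Add2,r3:1,r4:Add1
c4: CDB Add1=10; issue SUB r4<-Add1 | r0:Mul1,r1:9,r2:Add2,r3:1,r4:Add1
c5: stall | r0:Mul1,r1:9,r2:Add2,r3:1,r4:Add1
c6: CDB Mul1=81; stall | r0:81,r1:9,r2:Add2,r3:1,r4:Add1

STATUS = TAG Add1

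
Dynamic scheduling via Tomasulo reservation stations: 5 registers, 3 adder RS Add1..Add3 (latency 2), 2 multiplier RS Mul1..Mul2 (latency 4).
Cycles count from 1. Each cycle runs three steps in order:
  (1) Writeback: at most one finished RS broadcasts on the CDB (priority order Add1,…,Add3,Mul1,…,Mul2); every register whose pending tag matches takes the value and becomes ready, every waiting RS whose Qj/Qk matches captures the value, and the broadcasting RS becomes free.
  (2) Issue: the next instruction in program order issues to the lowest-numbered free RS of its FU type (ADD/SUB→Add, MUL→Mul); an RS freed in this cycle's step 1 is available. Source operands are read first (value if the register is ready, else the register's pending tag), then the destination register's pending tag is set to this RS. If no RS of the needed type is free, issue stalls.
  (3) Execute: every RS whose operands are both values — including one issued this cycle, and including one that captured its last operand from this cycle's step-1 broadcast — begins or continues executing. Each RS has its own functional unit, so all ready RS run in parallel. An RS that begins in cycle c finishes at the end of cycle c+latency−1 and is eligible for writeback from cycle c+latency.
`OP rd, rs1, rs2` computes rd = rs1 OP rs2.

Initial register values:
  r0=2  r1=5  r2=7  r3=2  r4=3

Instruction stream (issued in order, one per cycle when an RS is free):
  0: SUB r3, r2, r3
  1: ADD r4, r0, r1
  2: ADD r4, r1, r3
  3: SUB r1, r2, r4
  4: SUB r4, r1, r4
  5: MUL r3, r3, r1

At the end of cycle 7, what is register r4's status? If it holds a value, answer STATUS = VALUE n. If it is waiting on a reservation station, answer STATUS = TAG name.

  c1: issue SUB r3<-Add1  regs: r0:2,r1:5,r2:7,r3:Add1,r4:3
  c2: issue ADD r4<-Add2  regs: r0:2,r1:5,r2:7,r3:Add1,r4:Add2
  c3: CDB Add1=5; issue ADD r4<-Add1  regs: r0:2,r1:5,r2:7,r3:5,r4:Add1
  c4: CDB Add2=7; issue SUB r1<-Add2  regs: r0:2,r1:Add2,r2:7,r3:5,r4:Add1
  c5: CDB Add1=10; issue SUB r4<-Add1  regs: r0:2,r1:Add2,r2:7,r3:5,r4:Add1
  c6: issue MUL r3<-Mul1  regs: r0:2,r1:Add2,r2:7,r3:Mul1,r4:Add1
  c7: CDB Add2=-3  regs: r0:2,r1:-3,r2:7,r3:Mul1,r4:Add1

STATUS = TAG Add1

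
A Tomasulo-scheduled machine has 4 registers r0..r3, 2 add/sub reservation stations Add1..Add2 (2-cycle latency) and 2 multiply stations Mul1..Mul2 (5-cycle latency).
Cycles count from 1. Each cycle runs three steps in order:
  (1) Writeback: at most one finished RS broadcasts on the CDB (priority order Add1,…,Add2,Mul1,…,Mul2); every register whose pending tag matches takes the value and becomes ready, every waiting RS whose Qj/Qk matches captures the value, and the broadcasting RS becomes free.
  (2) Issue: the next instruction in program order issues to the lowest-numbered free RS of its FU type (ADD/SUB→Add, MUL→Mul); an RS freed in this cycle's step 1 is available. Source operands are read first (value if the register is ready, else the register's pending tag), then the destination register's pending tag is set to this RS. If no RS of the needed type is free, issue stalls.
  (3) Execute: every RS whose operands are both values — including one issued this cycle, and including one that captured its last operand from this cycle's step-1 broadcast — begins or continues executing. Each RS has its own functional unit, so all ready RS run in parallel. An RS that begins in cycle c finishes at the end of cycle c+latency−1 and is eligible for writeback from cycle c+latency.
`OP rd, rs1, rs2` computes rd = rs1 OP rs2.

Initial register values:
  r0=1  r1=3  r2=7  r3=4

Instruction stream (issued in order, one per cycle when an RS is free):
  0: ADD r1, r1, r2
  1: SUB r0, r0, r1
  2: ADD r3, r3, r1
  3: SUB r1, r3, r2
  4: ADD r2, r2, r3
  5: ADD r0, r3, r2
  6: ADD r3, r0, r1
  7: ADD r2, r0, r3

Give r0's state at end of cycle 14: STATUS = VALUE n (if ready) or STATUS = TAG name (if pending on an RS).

cycle 1: issue ADD r1<-Add1 // r0:1,r1:Add1,r2:7,r3:4
cycle 2: issue SUB r0<-Add2 // r0:Add2,r1:Add1,r2:7,r3:4
cycle 3: CDB Add1=10; issue ADD r3<-Add1 // r0:Add2,r1:10,r2:7,r3:Add1
cycle 4: stall // r0:Add2,r1:10,r2:7,r3:Add1
cycle 5: CDB Add1=14; issue SUB r1<-Add1 // r0:Add2,r1:Add1,r2:7,r3:14
cycle 6: CDB Add2=-9; issue ADD r2<-Add2 // r0:-9,r1:Add1,r2:Add2,r3:14
cycle 7: CDB Add1=7; issue ADD r0<-Add1 // r0:Add1,r1:7,r2:Add2,r3:14
cycle 8: CDB Add2=21; issue ADD r3<-Add2 // r0:Add1,r1:7,r2:21,r3:Add2
cycle 9: stall // r0:Add1,r1:7,r2:21,r3:Add2
cycle 10: CDB Add1=35; issue ADD r2<-Add1 // r0:35,r1:7,r2:Add1,r3:Add2
cycle 11: - // r0:35,r1:7,r2:Add1,r3:Add2
cycle 12: CDB Add2=42 // r0:35,r1:7,r2:Add1,r3:42
cycle 13: - // r0:35,r1:7,r2:Add1,r3:42
cycle 14: CDB Add1=77 // r0:35,r1:7,r2:77,r3:42

STATUS = VALUE 35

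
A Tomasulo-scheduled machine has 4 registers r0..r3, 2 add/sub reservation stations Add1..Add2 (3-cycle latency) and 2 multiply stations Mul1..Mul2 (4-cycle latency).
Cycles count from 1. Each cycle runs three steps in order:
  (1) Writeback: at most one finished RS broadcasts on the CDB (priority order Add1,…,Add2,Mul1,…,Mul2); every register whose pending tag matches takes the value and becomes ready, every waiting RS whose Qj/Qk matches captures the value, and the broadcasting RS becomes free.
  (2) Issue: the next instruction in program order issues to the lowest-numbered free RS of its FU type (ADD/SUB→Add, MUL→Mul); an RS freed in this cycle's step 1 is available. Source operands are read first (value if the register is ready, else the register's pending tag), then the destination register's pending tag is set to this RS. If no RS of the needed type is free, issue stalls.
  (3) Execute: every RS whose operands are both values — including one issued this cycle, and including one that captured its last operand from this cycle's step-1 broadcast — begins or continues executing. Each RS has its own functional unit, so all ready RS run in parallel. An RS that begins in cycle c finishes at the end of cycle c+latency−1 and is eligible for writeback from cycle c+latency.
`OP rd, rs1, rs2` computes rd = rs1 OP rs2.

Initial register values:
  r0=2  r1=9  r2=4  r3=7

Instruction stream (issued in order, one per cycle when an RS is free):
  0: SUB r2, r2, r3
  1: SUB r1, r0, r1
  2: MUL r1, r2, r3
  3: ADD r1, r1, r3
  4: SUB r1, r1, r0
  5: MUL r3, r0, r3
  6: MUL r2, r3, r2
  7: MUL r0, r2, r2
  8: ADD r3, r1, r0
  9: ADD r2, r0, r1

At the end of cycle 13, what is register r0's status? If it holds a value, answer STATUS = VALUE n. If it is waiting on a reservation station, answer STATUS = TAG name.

STATUS = TAG Mul2

  c1: issue SUB r2<-Add1  regs: r0:2,r1:9,r2:Add1,r3:7
  c2: issue SUB r1<-Add2  regs: r0:2,r1:Add2,r2:Add1,r3:7
  c3: issue MUL r1<-Mul1  regs: r0:2,r1:Mul1,r2:Add1,r3:7
  c4: CDB Add1=-3; issue ADD r1<-Add1  regs: r0:2,r1:Add1,r2:-3,r3:7
  c5: CDB Add2=-7; issue SUB r1<-Add2  regs: r0:2,r1:Add2,r2:-3,r3:7
  c6: issue MUL r3<-Mul2  regs: r0:2,r1:Add2,r2:-3,r3:Mul2
  c7: stall  regs: r0:2,r1:Add2,r2:-3,r3:Mul2
  c8: CDB Mul1=-21; issue MUL r2<-Mul1  regs: r0:2,r1:Add2,r2:Mul1,r3:Mul2
  c9: stall  regs: r0:2,r1:Add2,r2:Mul1,r3:Mul2
  c10: CDB Mul2=14; issue MUL r0<-Mul2  regs: r0:Mul2,r1:Add2,r2:Mul1,r3:14
  c11: CDB Add1=-14; issue ADD r3<-Add1  regs: r0:Mul2,r1:Add2,r2:Mul1,r3:Add1
  c12: stall  regs: r0:Mul2,r1:Add2,r2:Mul1,r3:Add1
  c13: stall  regs: r0:Mul2,r1:Add2,r2:Mul1,r3:Add1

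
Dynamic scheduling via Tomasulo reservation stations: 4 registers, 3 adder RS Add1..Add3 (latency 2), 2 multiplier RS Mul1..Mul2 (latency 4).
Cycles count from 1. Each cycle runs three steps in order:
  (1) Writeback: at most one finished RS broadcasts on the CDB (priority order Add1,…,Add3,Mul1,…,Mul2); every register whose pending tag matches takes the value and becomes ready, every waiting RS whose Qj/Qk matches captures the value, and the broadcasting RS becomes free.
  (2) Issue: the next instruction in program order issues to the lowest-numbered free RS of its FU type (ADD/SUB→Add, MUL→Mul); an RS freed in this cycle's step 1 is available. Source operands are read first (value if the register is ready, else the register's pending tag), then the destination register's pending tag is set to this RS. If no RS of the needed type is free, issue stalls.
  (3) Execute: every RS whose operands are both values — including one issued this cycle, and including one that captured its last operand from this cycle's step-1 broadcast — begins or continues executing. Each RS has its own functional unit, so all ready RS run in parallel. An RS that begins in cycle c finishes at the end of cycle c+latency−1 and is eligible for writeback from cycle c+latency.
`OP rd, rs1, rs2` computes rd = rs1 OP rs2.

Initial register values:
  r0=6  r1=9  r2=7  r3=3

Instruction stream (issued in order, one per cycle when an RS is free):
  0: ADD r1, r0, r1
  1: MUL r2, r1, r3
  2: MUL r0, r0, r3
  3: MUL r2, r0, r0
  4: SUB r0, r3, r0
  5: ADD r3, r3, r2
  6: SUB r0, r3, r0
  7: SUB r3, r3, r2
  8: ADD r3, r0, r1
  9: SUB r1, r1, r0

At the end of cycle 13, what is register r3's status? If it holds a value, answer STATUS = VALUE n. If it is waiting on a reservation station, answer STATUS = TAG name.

STATUS = TAG Add3

cycle 1: issue ADD r1<-Add1 // r0:6,r1:Add1,r2:7,r3:3
cycle 2: issue MUL r2<-Mul1 // r0:6,r1:Add1,r2:Mul1,r3:3
cycle 3: CDB Add1=15; issue MUL r0<-Mul2 // r0:Mul2,r1:15,r2:Mul1,r3:3
cycle 4: stall // r0:Mul2,r1:15,r2:Mul1,r3:3
cycle 5: stall // r0:Mul2,r1:15,r2:Mul1,r3:3
cycle 6: stall // r0:Mul2,r1:15,r2:Mul1,r3:3
cycle 7: CDB Mul1=45; issue MUL r2<-Mul1 // r0:Mul2,r1:15,r2:Mul1,r3:3
cycle 8: CDB Mul2=18; issue SUB r0<-Add1 // r0:Add1,r1:15,r2:Mul1,r3:3
cycle 9: issue ADD r3<-Add2 // r0:Add1,r1:15,r2:Mul1,r3:Add2
cycle 10: CDB Add1=-15; issue SUB r0<-Add1 // r0:Add1,r1:15,r2:Mul1,r3:Add2
cycle 11: issue SUB r3<-Add3 // r0:Add1,r1:15,r2:Mul1,r3:Add3
cycle 12: CDB Mul1=324; stall // r0:Add1,r1:15,r2:324,r3:Add3
cycle 13: stall // r0:Add1,r1:15,r2:324,r3:Add3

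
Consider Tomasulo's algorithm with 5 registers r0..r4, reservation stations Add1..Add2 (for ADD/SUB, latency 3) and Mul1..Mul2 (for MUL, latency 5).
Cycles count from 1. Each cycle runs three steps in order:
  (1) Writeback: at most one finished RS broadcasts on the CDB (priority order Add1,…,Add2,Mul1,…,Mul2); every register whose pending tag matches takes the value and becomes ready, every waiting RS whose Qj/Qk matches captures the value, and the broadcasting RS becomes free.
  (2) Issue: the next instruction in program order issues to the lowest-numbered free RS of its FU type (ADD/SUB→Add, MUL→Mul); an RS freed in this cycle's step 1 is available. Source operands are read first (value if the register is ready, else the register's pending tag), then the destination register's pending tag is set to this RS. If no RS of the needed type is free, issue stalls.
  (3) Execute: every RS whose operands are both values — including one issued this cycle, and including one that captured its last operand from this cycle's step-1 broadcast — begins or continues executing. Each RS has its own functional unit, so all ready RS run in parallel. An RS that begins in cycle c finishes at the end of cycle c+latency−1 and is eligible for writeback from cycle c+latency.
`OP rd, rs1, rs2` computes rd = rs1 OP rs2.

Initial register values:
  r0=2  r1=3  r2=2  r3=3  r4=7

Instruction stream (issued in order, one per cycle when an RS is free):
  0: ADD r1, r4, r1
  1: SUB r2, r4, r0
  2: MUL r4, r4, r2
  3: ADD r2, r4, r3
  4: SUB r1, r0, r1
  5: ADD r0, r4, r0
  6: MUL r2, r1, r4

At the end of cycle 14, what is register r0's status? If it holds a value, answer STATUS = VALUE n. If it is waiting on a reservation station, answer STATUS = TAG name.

cycle 1: issue ADD r1<-Add1 // r0:2,r1:Add1,r2:2,r3:3,r4:7
cycle 2: issue SUB r2<-Add2 // r0:2,r1:Add1,r2:Add2,r3:3,r4:7
cycle 3: issue MUL r4<-Mul1 // r0:2,r1:Add1,r2:Add2,r3:3,r4:Mul1
cycle 4: CDB Add1=10; issue ADD r2<-Add1 // r0:2,r1:10,r2:Add1,r3:3,r4:Mul1
cycle 5: CDB Add2=5; issue SUB r1<-Add2 // r0:2,r1:Add2,r2:Add1,r3:3,r4:Mul1
cycle 6: stall // r0:2,r1:Add2,r2:Add1,r3:3,r4:Mul1
cycle 7: stall // r0:2,r1:Add2,r2:Add1,r3:3,r4:Mul1
cycle 8: CDB Add2=-8; issue ADD r0<-Add2 // r0:Add2,r1:-8,r2:Add1,r3:3,r4:Mul1
cycle 9: issue MUL r2<-Mul2 // r0:Add2,r1:-8,r2:Mul2,r3:3,r4:Mul1
cycle 10: CDB Mul1=35 // r0:Add2,r1:-8,r2:Mul2,r3:3,r4:35
cycle 11: - // r0:Add2,r1:-8,r2:Mul2,r3:3,r4:35
cycle 12: - // r0:Add2,r1:-8,r2:Mul2,r3:3,r4:35
cycle 13: CDB Add1=38 // r0:Add2,r1:-8,r2:Mul2,r3:3,r4:35
cycle 14: CDB Add2=37 // r0:37,r1:-8,r2:Mul2,r3:3,r4:35

STATUS = VALUE 37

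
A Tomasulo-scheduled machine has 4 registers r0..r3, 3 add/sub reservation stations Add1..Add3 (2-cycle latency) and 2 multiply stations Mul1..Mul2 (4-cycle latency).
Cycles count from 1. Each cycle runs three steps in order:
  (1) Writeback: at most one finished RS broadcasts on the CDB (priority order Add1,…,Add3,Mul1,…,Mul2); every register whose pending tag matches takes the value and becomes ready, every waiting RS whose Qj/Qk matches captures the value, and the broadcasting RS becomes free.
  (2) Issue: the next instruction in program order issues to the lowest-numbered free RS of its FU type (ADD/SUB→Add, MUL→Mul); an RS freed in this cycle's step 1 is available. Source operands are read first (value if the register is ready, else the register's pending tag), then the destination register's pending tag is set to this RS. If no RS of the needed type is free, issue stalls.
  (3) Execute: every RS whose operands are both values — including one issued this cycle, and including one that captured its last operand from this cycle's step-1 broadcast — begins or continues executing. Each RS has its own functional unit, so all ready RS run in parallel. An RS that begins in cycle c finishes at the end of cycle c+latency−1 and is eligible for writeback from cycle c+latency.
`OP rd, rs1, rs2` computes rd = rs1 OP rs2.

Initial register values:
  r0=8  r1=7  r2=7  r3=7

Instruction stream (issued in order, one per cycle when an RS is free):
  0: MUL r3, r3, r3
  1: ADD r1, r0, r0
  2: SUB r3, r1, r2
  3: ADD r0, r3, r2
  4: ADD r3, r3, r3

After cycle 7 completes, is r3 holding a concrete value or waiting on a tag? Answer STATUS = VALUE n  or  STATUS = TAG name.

cycle 1: issue MUL r3<-Mul1 // r0:8,r1:7,r2:7,r3:Mul1
cycle 2: issue ADD r1<-Add1 // r0:8,r1:Add1,r2:7,r3:Mul1
cycle 3: issue SUB r3<-Add2 // r0:8,r1:Add1,r2:7,r3:Add2
cycle 4: CDB Add1=16; issue ADD r0<-Add1 // r0:Add1,r1:16,r2:7,r3:Add2
cycle 5: CDB Mul1=49; issue ADD r3<-Add3 // r0:Add1,r1:16,r2:7,r3:Add3
cycle 6: CDB Add2=9 // r0:Add1,r1:16,r2:7,r3:Add3
cycle 7: - // r0:Add1,r1:16,r2:7,r3:Add3

STATUS = TAG Add3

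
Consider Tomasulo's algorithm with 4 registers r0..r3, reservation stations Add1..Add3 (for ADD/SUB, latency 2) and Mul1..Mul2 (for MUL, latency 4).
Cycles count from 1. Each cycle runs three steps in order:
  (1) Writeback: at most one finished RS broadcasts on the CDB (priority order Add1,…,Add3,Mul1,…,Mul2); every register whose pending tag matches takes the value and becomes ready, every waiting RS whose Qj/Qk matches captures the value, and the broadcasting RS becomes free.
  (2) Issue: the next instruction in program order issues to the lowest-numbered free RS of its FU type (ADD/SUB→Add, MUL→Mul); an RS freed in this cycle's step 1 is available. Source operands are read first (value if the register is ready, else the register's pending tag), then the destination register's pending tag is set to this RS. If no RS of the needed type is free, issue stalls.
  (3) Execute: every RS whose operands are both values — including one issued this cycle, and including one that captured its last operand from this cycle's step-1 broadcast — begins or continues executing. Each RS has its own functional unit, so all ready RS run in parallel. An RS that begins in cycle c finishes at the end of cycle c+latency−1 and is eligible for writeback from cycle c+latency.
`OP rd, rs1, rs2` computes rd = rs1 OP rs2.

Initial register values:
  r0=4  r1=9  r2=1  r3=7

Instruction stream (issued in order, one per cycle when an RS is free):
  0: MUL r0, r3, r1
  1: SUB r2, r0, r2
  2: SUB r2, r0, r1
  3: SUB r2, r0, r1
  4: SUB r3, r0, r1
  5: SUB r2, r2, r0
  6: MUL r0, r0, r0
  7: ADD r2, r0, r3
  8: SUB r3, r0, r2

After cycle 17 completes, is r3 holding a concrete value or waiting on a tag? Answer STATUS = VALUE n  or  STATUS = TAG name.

STATUS = VALUE -54

cycle 1: issue MUL r0<-Mul1 // r0:Mul1,r1:9,r2:1,r3:7
cycle 2: issue SUB r2<-Add1 // r0:Mul1,r1:9,r2:Add1,r3:7
cycle 3: issue SUB r2<-Add2 // r0:Mul1,r1:9,r2:Add2,r3:7
cycle 4: issue SUB r2<-Add3 // r0:Mul1,r1:9,r2:Add3,r3:7
cycle 5: CDB Mul1=63; stall // r0:63,r1:9,r2:Add3,r3:7
cycle 6: stall // r0:63,r1:9,r2:Add3,r3:7
cycle 7: CDB Add1=62; issue SUB r3<-Add1 // r0:63,r1:9,r2:Add3,r3:Add1
cycle 8: CDB Add2=54; issue SUB r2<-Add2 // r0:63,r1:9,r2:Add2,r3:Add1
cycle 9: CDB Add1=54; issue MUL r0<-Mul1 // r0:Mul1,r1:9,r2:Add2,r3:54
cycle 10: CDB Add3=54; issue ADD r2<-Add1 // r0:Mul1,r1:9,r2:Add1,r3:54
cycle 11: issue SUB r3<-Add3 // r0:Mul1,r1:9,r2:Add1,r3:Add3
cycle 12: CDB Add2=-9 // r0:Mul1,r1:9,r2:Add1,r3:Add3
cycle 13: CDB Mul1=3969 // r0:3969,r1:9,r2:Add1,r3:Add3
cycle 14: - // r0:3969,r1:9,r2:Add1,r3:Add3
cycle 15: CDB Add1=4023 // r0:3969,r1:9,r2:4023,r3:Add3
cycle 16: - // r0:3969,r1:9,r2:4023,r3:Add3
cycle 17: CDB Add3=-54 // r0:3969,r1:9,r2:4023,r3:-54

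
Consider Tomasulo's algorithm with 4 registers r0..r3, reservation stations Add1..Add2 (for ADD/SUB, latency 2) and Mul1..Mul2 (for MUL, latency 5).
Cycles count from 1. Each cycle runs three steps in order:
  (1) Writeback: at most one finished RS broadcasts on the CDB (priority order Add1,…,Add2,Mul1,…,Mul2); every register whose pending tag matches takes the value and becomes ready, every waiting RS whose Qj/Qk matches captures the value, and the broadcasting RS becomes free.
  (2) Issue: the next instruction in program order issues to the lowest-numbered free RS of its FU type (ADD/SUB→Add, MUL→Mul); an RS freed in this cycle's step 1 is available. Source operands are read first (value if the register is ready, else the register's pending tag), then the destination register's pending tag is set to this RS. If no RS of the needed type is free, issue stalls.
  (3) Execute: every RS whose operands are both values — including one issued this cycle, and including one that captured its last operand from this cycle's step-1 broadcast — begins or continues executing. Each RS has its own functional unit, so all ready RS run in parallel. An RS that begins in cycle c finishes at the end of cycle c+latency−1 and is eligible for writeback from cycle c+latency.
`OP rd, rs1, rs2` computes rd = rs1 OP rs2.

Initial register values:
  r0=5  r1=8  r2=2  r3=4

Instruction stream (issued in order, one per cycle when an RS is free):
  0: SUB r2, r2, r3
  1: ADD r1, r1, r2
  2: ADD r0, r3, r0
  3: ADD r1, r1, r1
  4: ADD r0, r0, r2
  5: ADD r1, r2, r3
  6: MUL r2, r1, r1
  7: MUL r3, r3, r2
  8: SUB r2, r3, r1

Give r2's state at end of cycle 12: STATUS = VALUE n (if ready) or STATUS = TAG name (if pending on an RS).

  c1: issue SUB r2<-Add1  regs: r0:5,r1:8,r2:Add1,r3:4
  c2: issue ADD r1<-Add2  regs: r0:5,r1:Add2,r2:Add1,r3:4
  c3: CDB Add1=-2; issue ADD r0<-Add1  regs: r0:Add1,r1:Add2,r2:-2,r3:4
  c4: stall  regs: r0:Add1,r1:Add2,r2:-2,r3:4
  c5: CDB Add1=9; issue ADD r1<-Add1  regs: r0:9,r1:Add1,r2:-2,r3:4
  c6: CDB Add2=6; issue ADD r0<-Add2  regs: r0:Add2,r1:Add1,r2:-2,r3:4
  c7: stall  regs: r0:Add2,r1:Add1,r2:-2,r3:4
  c8: CDB Add1=12; issue ADD r1<-Add1  regs: r0:Add2,r1:Add1,r2:-2,r3:4
  c9: CDB Add2=7; issue MUL r2<-Mul1  regs: r0:7,r1:Add1,r2:Mul1,r3:4
  c10: CDB Add1=2; issue MUL r3<-Mul2  regs: r0:7,r1:2,r2:Mul1,r3:Mul2
  c11: issue SUB r2<-Add1  regs: r0:7,r1:2,r2:Add1,r3:Mul2
  c12: -  regs: r0:7,r1:2,r2:Add1,r3:Mul2

STATUS = TAG Add1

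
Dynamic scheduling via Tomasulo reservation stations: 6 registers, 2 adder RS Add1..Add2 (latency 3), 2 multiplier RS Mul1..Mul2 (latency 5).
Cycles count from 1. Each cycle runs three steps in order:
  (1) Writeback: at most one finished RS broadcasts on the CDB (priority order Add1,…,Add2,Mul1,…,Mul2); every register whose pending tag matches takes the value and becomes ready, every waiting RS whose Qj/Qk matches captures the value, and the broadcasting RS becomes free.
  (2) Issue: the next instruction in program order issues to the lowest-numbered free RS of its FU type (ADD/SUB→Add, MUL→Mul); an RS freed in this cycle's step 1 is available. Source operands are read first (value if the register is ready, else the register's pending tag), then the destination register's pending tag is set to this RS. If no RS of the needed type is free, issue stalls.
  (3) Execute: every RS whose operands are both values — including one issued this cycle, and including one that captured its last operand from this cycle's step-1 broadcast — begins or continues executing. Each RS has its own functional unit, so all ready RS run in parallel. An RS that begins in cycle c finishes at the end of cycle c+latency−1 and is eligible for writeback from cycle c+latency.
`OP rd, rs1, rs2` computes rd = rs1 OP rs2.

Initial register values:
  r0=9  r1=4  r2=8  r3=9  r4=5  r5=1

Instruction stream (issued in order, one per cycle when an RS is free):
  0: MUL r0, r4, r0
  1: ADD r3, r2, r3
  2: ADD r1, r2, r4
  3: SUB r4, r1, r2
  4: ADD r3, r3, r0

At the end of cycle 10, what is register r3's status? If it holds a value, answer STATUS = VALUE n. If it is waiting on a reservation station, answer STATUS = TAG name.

STATUS = VALUE 62

c1: issue MUL r0<-Mul1 | r0:Mul1,r1:4,r2:8,r3:9,r4:5,r5:1
c2: issue ADD r3<-Add1 | r0:Mul1,r1:4,r2:8,r3:Add1,r4:5,r5:1
c3: issue ADD r1<-Add2 | r0:Mul1,r1:Add2,r2:8,r3:Add1,r4:5,r5:1
c4: stall | r0:Mul1,r1:Add2,r2:8,r3:Add1,r4:5,r5:1
c5: CDB Add1=17; issue SUB r4<-Add1 | r0:Mul1,r1:Add2,r2:8,r3:17,r4:Add1,r5:1
c6: CDB Add2=13; issue ADD r3<-Add2 | r0:Mul1,r1:13,r2:8,r3:Add2,r4:Add1,r5:1
c7: CDB Mul1=45 | r0:45,r1:13,r2:8,r3:Add2,r4:Add1,r5:1
c8: - | r0:45,r1:13,r2:8,r3:Add2,r4:Add1,r5:1
c9: CDB Add1=5 | r0:45,r1:13,r2:8,r3:Add2,r4:5,r5:1
c10: CDB Add2=62 | r0:45,r1:13,r2:8,r3:62,r4:5,r5:1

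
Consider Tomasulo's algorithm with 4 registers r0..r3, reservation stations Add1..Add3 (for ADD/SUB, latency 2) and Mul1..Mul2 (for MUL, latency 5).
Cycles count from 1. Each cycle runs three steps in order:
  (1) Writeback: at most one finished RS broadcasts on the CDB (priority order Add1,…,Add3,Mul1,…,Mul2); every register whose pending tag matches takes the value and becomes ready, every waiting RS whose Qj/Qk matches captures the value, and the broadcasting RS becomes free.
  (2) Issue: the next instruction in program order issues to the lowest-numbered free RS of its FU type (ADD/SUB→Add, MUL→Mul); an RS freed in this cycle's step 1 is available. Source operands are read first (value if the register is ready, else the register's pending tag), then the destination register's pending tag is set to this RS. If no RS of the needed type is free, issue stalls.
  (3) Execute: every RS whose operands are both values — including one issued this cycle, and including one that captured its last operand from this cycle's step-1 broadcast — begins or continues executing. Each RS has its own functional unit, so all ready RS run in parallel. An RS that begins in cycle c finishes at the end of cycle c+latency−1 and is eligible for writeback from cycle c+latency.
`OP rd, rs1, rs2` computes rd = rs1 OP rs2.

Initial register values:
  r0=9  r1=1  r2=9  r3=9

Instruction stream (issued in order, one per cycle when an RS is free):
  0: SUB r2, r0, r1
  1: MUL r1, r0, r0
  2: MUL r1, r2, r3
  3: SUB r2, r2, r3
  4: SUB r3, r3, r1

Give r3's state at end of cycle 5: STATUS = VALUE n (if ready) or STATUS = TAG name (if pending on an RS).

STATUS = TAG Add2

c1: issue SUB r2<-Add1 | r0:9,r1:1,r2:Add1,r3:9
c2: issue MUL r1<-Mul1 | r0:9,r1:Mul1,r2:Add1,r3:9
c3: CDB Add1=8; issue MUL r1<-Mul2 | r0:9,r1:Mul2,r2:8,r3:9
c4: issue SUB r2<-Add1 | r0:9,r1:Mul2,r2:Add1,r3:9
c5: issue SUB r3<-Add2 | r0:9,r1:Mul2,r2:Add1,r3:Add2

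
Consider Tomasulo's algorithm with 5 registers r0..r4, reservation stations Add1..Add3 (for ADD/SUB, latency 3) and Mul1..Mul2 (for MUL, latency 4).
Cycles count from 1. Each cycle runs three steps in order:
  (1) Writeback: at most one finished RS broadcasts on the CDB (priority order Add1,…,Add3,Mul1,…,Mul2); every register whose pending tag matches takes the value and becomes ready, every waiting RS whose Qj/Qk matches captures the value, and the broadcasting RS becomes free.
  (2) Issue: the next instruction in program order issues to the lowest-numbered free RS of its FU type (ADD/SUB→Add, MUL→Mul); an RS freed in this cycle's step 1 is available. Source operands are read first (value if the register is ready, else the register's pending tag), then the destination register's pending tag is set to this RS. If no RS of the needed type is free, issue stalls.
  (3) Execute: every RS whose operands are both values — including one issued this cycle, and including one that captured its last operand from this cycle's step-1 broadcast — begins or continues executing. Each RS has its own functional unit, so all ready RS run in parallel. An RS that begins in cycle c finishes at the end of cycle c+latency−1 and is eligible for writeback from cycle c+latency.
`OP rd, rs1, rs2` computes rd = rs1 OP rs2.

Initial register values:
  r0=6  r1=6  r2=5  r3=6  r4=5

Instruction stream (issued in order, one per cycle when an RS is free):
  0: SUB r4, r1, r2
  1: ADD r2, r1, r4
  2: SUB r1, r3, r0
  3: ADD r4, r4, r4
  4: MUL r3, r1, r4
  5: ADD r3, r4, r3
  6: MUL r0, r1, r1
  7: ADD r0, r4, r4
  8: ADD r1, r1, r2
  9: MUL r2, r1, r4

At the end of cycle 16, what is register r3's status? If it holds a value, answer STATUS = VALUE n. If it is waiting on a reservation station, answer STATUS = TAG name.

STATUS = VALUE 2

c1: issue SUB r4<-Add1 | r0:6,r1:6,r2:5,r3:6,r4:Add1
c2: issue ADD r2<-Add2 | r0:6,r1:6,r2:Add2,r3:6,r4:Add1
c3: issue SUB r1<-Add3 | r0:6,r1:Add3,r2:Add2,r3:6,r4:Add1
c4: CDB Add1=1; issue ADD r4<-Add1 | r0:6,r1:Add3,r2:Add2,r3:6,r4:Add1
c5: issue MUL r3<-Mul1 | r0:6,r1:Add3,r2:Add2,r3:Mul1,r4:Add1
c6: CDB Add3=0; issue ADD r3<-Add3 | r0:6,r1:0,r2:Add2,r3:Add3,r4:Add1
c7: CDB Add1=2; issue MUL r0<-Mul2 | r0:Mul2,r1:0,r2:Add2,r3:Add3,r4:2
c8: CDB Add2=7; issue ADD r0<-Add1 | r0:Add1,r1:0,r2:7,r3:Add3,r4:2
c9: issue ADD r1<-Add2 | r0:Add1,r1:Add2,r2:7,r3:Add3,r4:2
c10: stall | r0:Add1,r1:Add2,r2:7,r3:Add3,r4:2
c11: CDB Add1=4; stall | r0:4,r1:Add2,r2:7,r3:Add3,r4:2
c12: CDB Add2=7; stall | r0:4,r1:7,r2:7,r3:Add3,r4:2
c13: CDB Mul1=0; issue MUL r2<-Mul1 | r0:4,r1:7,r2:Mul1,r3:Add3,r4:2
c14: CDB Mul2=0 | r0:4,r1:7,r2:Mul1,r3:Add3,r4:2
c15: - | r0:4,r1:7,r2:Mul1,r3:Add3,r4:2
c16: CDB Add3=2 | r0:4,r1:7,r2:Mul1,r3:2,r4:2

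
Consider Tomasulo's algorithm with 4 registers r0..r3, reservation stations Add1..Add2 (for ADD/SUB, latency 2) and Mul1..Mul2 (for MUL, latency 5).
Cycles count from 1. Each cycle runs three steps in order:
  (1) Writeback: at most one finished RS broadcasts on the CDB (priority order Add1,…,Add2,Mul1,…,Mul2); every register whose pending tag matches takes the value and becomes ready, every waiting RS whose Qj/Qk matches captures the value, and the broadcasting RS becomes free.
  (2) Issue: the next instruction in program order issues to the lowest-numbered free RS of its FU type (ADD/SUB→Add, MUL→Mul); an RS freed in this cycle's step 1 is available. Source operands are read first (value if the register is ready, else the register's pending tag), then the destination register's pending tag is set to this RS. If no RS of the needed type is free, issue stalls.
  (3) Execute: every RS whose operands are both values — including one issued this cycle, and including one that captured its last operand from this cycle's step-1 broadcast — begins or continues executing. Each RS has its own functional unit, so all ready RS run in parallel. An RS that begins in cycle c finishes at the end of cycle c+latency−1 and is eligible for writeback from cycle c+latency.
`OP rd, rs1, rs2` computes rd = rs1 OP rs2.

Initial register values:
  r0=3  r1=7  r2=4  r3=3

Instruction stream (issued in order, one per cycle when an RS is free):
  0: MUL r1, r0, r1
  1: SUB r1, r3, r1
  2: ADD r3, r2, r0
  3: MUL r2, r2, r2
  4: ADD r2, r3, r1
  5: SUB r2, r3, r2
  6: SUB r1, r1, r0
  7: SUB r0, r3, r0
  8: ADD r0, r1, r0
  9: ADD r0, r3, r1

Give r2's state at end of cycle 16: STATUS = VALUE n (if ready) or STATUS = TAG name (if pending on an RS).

cycle 1: issue MUL r1<-Mul1 // r0:3,r1:Mul1,r2:4,r3:3
cycle 2: issue SUB r1<-Add1 // r0:3,r1:Add1,r2:4,r3:3
cycle 3: issue ADD r3<-Add2 // r0:3,r1:Add1,r2:4,r3:Add2
cycle 4: issue MUL r2<-Mul2 // r0:3,r1:Add1,r2:Mul2,r3:Add2
cycle 5: CDB Add2=7; issue ADD r2<-Add2 // r0:3,r1:Add1,r2:Add2,r3:7
cycle 6: CDB Mul1=21; stall // r0:3,r1:Add1,r2:Add2,r3:7
cycle 7: stall // r0:3,r1:Add1,r2:Add2,r3:7
cycle 8: CDB Add1=-18; issue SUB r2<-Add1 // r0:3,r1:-18,r2:Add1,r3:7
cycle 9: CDB Mul2=16; stall // r0:3,r1:-18,r2:Add1,r3:7
cycle 10: CDB Add2=-11; issue SUB r1<-Add2 // r0:3,r1:Add2,r2:Add1,r3:7
cycle 11: stall // r0:3,r1:Add2,r2:Add1,r3:7
cycle 12: CDB Add1=18; issue SUB r0<-Add1 // r0:Add1,r1:Add2,r2:18,r3:7
cycle 13: CDB Add2=-21; issue ADD r0<-Add2 // r0:Add2,r1:-21,r2:18,r3:7
cycle 14: CDB Add1=4; issue ADD r0<-Add1 // r0:Add1,r1:-21,r2:18,r3:7
cycle 15: - // r0:Add1,r1:-21,r2:18,r3:7
cycle 16: CDB Add1=-14 // r0:-14,r1:-21,r2:18,r3:7

STATUS = VALUE 18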